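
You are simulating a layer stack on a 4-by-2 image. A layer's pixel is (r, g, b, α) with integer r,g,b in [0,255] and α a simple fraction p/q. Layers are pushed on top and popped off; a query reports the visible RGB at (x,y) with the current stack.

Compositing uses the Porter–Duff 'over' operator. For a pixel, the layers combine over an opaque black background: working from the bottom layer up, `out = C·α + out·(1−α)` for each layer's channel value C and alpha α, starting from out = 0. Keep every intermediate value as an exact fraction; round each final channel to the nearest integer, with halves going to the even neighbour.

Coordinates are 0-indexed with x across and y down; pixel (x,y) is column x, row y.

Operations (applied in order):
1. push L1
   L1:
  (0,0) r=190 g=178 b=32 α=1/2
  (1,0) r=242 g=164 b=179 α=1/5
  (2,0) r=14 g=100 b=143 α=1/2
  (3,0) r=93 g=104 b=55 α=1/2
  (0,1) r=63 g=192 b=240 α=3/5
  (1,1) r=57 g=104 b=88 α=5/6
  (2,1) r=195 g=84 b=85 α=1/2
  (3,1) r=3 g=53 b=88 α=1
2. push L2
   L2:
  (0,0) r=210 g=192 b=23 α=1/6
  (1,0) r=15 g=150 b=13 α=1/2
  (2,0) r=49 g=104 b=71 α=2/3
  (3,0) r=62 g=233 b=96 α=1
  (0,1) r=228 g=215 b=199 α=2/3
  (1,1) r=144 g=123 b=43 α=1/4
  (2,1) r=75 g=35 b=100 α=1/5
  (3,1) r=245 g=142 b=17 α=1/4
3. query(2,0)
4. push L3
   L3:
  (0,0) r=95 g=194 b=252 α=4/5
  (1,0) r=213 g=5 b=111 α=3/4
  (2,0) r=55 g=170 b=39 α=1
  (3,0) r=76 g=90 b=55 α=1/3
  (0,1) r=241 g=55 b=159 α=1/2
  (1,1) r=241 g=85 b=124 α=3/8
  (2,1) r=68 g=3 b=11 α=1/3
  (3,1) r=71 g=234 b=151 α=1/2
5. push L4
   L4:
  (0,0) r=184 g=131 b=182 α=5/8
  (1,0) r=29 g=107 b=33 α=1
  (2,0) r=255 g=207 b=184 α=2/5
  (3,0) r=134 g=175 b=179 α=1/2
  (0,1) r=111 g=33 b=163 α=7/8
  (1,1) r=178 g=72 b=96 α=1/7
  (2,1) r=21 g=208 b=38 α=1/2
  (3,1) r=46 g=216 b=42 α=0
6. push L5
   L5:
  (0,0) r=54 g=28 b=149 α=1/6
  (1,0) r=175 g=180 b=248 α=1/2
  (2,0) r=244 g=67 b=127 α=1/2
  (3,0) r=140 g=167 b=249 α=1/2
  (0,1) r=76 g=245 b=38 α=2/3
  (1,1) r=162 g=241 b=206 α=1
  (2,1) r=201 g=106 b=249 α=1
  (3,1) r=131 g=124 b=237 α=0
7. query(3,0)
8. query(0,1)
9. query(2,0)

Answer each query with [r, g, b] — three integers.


query (2,0) [L1,L2] — begin 0,0,0
L1 α=1/2: [7, 50, 143/2]
L2 α=2/3: [35, 86, 427/6]
rounded: [35, 86, 71]

at x=3,y=0 over L1,L2,L3,L4,L5:
after L1 α=1/2: [93/2, 52, 55/2]
after L2 α=1: [62, 233, 96]
after L3 α=1/3: [200/3, 556/3, 247/3]
after L4 α=1/2: [301/3, 1081/6, 392/3]
after L5 α=1/2: [721/6, 2083/12, 1139/6]
= [120, 174, 190]

at x=0,y=1 over L1,L2,L3,L4,L5:
+L1 (α=3/5) → [189/5, 576/5, 144]
+L2 (α=2/3) → [823/5, 2726/15, 542/3]
+L3 (α=1/2) → [1014/5, 3551/30, 1019/6]
+L4 (α=7/8) → [4899/40, 10481/240, 7865/48]
+L5 (α=2/3) → [10979/120, 128081/720, 11513/144]
= [91, 178, 80]

query (2,0) [L1,L2,L3,L4,L5] — begin 0,0,0
after L1 α=1/2: [7, 50, 143/2]
after L2 α=2/3: [35, 86, 427/6]
after L3 α=1: [55, 170, 39]
after L4 α=2/5: [135, 924/5, 97]
after L5 α=1/2: [379/2, 1259/10, 112]
→ [190, 126, 112]


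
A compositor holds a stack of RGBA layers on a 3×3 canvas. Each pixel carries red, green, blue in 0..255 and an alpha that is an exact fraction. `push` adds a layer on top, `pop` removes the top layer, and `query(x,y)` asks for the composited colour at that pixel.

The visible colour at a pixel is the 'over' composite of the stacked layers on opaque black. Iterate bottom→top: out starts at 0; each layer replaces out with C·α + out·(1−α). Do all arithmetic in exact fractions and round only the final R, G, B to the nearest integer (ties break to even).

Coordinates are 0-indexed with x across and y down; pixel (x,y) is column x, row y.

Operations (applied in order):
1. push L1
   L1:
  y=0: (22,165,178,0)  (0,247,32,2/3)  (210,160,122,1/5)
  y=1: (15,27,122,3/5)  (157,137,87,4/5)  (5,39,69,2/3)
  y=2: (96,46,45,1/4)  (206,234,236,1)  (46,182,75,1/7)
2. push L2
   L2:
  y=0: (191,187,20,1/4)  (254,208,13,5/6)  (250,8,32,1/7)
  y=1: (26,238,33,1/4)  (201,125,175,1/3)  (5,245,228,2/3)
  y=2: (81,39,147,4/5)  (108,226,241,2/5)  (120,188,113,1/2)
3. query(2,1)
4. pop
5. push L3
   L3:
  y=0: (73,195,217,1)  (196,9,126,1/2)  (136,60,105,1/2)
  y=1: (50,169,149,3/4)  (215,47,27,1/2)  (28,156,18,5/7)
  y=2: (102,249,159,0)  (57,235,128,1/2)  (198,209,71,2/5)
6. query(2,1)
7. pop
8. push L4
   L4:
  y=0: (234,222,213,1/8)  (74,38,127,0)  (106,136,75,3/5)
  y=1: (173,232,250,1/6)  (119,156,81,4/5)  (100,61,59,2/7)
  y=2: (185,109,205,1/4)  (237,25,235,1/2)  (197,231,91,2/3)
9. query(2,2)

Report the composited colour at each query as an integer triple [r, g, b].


at x=2,y=1 over L1,L2:
L1 α=2/3: [10/3, 26, 46]
L2 α=2/3: [40/9, 172, 502/3]
→ [4, 172, 167]

at x=2,y=1 over L1,L3:
L1 α=2/3: [10/3, 26, 46]
L3 α=5/7: [440/21, 832/7, 26]
= [21, 119, 26]

query (2,2) [L1,L4] — begin 0,0,0
after L1 α=1/7: [46/7, 26, 75/7]
after L4 α=2/3: [2804/21, 488/3, 1349/21]
rounded: [134, 163, 64]


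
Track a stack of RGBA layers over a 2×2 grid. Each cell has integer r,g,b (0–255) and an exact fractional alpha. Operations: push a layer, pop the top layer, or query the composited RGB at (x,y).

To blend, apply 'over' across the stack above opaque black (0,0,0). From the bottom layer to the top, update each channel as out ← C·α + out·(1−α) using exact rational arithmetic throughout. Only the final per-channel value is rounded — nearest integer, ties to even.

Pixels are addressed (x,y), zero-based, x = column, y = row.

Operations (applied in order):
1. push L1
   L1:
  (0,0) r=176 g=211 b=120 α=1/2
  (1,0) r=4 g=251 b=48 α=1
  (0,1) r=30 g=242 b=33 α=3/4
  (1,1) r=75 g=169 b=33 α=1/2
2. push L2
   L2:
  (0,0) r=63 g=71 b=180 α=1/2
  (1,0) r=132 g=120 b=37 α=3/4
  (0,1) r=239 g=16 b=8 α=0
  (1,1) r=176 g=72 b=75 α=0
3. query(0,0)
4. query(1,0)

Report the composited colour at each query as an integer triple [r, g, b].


query (0,0) [L1,L2] — begin 0,0,0
+L1 (α=1/2) → [88, 211/2, 60]
+L2 (α=1/2) → [151/2, 353/4, 120]
= [76, 88, 120]

(1,0) stack=L1,L2; from [0,0,0]:
+L1 (α=1) → [4, 251, 48]
+L2 (α=3/4) → [100, 611/4, 159/4]
→ [100, 153, 40]


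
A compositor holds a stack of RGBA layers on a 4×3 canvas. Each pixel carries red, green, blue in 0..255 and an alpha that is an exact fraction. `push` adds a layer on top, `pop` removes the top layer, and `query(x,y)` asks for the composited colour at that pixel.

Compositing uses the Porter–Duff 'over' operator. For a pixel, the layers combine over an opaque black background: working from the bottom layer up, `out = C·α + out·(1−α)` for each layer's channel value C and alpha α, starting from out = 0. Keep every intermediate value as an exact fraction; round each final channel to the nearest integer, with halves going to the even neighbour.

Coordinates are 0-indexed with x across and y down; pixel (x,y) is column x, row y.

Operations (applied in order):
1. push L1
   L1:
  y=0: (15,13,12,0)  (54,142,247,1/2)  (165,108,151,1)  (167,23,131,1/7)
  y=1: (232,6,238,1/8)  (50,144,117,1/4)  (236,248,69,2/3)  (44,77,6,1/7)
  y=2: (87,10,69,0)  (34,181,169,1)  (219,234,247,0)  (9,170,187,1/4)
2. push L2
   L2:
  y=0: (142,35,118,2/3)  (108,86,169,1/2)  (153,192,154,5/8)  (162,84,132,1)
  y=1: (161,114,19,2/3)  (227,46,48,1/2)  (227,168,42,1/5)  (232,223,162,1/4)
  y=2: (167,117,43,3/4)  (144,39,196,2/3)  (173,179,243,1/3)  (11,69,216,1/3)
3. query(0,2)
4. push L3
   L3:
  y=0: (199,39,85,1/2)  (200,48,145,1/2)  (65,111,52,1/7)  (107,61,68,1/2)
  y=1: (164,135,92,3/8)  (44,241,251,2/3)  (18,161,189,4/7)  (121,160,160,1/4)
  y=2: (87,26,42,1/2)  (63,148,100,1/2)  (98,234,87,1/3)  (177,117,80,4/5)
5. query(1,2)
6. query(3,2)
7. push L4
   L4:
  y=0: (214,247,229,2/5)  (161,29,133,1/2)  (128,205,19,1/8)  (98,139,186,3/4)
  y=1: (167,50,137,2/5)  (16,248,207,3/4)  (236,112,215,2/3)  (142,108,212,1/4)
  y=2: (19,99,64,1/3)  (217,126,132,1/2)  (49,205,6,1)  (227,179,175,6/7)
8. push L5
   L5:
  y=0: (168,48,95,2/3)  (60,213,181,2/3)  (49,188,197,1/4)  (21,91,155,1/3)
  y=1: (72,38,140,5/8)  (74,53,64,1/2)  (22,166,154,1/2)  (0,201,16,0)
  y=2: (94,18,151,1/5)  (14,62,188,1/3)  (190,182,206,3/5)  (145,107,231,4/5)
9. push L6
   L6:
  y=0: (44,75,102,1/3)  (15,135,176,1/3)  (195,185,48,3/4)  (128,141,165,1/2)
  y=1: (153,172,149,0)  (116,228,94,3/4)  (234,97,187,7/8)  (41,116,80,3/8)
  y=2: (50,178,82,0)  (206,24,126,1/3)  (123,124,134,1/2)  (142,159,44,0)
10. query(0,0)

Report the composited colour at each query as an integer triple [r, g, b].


query (0,2) [L1,L2] — begin 0,0,0
L1 α=0: [0, 0, 0]
L2 α=3/4: [501/4, 351/4, 129/4]
= [125, 88, 32]

(1,2) stack=L1,L2,L3; from [0,0,0]:
+L1 (α=1) → [34, 181, 169]
+L2 (α=2/3) → [322/3, 259/3, 187]
+L3 (α=1/2) → [511/6, 703/6, 287/2]
rounded: [85, 117, 144]

query (3,2) [L1,L2,L3] — begin 0,0,0
L1 α=1/4: [9/4, 85/2, 187/4]
L2 α=1/3: [31/6, 154/3, 619/6]
L3 α=4/5: [4279/30, 1558/15, 2539/30]
rounded: [143, 104, 85]

query (0,0) [L1,L2,L3,L4,L5,L6] — begin 0,0,0
after L1 α=0: [0, 0, 0]
after L2 α=2/3: [284/3, 70/3, 236/3]
after L3 α=1/2: [881/6, 187/6, 491/6]
after L4 α=2/5: [1737/10, 235/2, 1407/10]
after L5 α=2/3: [1699/10, 427/6, 3307/30]
after L6 α=1/3: [1919/15, 652/9, 4837/45]
= [128, 72, 107]


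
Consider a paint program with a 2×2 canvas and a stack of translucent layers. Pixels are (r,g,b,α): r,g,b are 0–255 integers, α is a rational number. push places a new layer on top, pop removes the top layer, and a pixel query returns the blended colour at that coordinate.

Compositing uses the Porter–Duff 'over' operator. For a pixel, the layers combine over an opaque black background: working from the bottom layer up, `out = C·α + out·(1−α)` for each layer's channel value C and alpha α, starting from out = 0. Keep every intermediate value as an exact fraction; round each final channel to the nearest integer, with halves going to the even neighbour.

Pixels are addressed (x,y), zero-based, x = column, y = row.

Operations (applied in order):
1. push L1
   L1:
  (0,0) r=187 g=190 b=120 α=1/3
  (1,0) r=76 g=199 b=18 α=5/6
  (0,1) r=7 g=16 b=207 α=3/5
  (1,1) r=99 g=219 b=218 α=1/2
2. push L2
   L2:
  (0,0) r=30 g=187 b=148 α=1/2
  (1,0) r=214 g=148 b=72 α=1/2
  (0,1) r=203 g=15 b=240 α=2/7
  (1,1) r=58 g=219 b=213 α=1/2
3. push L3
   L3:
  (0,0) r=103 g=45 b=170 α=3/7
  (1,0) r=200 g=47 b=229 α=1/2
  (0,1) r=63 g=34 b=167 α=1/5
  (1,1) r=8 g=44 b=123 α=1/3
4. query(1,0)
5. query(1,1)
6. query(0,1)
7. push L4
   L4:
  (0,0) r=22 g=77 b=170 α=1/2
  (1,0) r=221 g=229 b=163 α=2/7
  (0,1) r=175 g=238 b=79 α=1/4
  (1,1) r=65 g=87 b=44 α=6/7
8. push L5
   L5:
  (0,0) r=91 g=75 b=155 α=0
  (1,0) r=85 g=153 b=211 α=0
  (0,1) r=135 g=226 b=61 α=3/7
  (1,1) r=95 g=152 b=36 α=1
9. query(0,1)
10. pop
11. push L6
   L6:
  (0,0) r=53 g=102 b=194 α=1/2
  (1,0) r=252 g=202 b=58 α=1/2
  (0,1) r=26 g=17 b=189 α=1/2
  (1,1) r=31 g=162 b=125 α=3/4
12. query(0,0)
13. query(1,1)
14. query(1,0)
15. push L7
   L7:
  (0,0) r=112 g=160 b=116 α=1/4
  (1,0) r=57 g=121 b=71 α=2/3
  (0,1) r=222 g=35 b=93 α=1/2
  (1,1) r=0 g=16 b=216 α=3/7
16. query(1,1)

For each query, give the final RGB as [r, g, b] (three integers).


at x=1,y=0 over L1,L2,L3:
+L1 (α=5/6) → [190/3, 995/6, 15]
+L2 (α=1/2) → [416/3, 1883/12, 87/2]
+L3 (α=1/2) → [508/3, 2447/24, 545/4]
→ [169, 102, 136]

at x=1,y=1 over L1,L2,L3:
+L1 (α=1/2) → [99/2, 219/2, 109]
+L2 (α=1/2) → [215/4, 657/4, 161]
+L3 (α=1/3) → [77/2, 745/6, 445/3]
rounded: [38, 124, 148]

query (0,1) [L1,L2,L3] — begin 0,0,0
after L1 α=3/5: [21/5, 48/5, 621/5]
after L2 α=2/7: [61, 78/7, 1101/7]
after L3 α=1/5: [307/5, 110/7, 5573/35]
rounded: [61, 16, 159]

query (0,1) [L1,L2,L3,L4,L5] — begin 0,0,0
L1 α=3/5: [21/5, 48/5, 621/5]
L2 α=2/7: [61, 78/7, 1101/7]
L3 α=1/5: [307/5, 110/7, 5573/35]
L4 α=1/4: [449/5, 499/7, 4871/35]
L5 α=3/7: [3821/35, 6742/49, 25889/245]
rounded: [109, 138, 106]

at x=0,y=0 over L1,L2,L3,L4,L6:
L1 α=1/3: [187/3, 190/3, 40]
L2 α=1/2: [277/6, 751/6, 94]
L3 α=3/7: [1481/21, 1907/21, 886/7]
L4 α=1/2: [1943/42, 1762/21, 1038/7]
L6 α=1/2: [4169/84, 1952/21, 1198/7]
rounded: [50, 93, 171]

(1,1) stack=L1,L2,L3,L4,L6; from [0,0,0]:
+L1 (α=1/2) → [99/2, 219/2, 109]
+L2 (α=1/2) → [215/4, 657/4, 161]
+L3 (α=1/3) → [77/2, 745/6, 445/3]
+L4 (α=6/7) → [857/14, 3877/42, 1237/21]
+L6 (α=3/4) → [2159/56, 24289/168, 2278/21]
→ [39, 145, 108]

(1,0) stack=L1,L2,L3,L4,L6; from [0,0,0]:
L1 α=5/6: [190/3, 995/6, 15]
L2 α=1/2: [416/3, 1883/12, 87/2]
L3 α=1/2: [508/3, 2447/24, 545/4]
L4 α=2/7: [3866/21, 23227/168, 4029/28]
L6 α=1/2: [4579/21, 57163/336, 5653/56]
= [218, 170, 101]

query (1,1) [L1,L2,L3,L4,L6,L7] — begin 0,0,0
after L1 α=1/2: [99/2, 219/2, 109]
after L2 α=1/2: [215/4, 657/4, 161]
after L3 α=1/3: [77/2, 745/6, 445/3]
after L4 α=6/7: [857/14, 3877/42, 1237/21]
after L6 α=3/4: [2159/56, 24289/168, 2278/21]
after L7 α=3/7: [2159/98, 26305/294, 22720/147]
→ [22, 89, 155]


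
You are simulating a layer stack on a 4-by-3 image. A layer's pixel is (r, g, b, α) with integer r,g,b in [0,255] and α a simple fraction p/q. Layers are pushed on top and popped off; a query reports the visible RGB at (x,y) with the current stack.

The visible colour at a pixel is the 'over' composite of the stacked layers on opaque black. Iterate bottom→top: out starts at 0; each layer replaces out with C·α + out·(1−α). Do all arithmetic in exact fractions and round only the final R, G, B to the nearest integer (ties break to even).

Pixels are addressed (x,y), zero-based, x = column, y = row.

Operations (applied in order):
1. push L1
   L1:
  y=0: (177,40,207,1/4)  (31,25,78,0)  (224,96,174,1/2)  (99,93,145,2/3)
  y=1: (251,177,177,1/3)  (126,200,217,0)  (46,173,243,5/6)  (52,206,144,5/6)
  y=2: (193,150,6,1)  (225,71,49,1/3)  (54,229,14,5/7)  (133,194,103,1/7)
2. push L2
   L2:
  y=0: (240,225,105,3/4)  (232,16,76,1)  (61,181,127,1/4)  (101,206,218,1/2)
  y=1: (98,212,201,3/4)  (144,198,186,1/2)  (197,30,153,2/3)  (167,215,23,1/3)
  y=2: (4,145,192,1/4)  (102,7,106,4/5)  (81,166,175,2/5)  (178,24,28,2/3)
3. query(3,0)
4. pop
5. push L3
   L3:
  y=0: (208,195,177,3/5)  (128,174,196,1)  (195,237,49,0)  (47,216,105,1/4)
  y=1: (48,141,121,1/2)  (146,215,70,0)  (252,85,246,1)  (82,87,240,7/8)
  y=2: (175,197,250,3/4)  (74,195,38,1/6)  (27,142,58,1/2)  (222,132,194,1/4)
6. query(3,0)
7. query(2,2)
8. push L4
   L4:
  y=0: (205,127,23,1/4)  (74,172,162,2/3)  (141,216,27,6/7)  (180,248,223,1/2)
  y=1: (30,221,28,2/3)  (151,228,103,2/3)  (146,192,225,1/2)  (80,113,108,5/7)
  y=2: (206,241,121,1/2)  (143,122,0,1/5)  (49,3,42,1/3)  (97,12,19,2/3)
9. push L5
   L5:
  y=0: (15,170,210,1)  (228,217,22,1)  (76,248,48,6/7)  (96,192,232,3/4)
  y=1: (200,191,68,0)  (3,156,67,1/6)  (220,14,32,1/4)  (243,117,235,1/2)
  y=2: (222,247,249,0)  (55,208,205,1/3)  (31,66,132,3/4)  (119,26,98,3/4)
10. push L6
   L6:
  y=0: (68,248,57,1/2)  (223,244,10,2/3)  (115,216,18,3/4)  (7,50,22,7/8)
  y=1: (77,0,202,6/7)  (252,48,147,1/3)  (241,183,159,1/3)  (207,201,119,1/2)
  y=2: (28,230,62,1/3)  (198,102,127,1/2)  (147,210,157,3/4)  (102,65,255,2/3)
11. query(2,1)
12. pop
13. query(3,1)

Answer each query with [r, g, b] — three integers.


(3,0) stack=L1,L2; from [0,0,0]:
L1 α=2/3: [66, 62, 290/3]
L2 α=1/2: [167/2, 134, 472/3]
rounded: [84, 134, 157]

(3,0) stack=L1,L3; from [0,0,0]:
after L1 α=2/3: [66, 62, 290/3]
after L3 α=1/4: [245/4, 201/2, 395/4]
rounded: [61, 100, 99]

at x=2,y=2 over L1,L3:
L1 α=5/7: [270/7, 1145/7, 10]
L3 α=1/2: [459/14, 2139/14, 34]
→ [33, 153, 34]

at x=2,y=1 over L1,L3,L4,L5,L6:
+L1 (α=5/6) → [115/3, 865/6, 405/2]
+L3 (α=1) → [252, 85, 246]
+L4 (α=1/2) → [199, 277/2, 471/2]
+L5 (α=1/4) → [817/4, 859/8, 1477/8]
+L6 (α=1/3) → [433/2, 1591/12, 2113/12]
→ [216, 133, 176]

at x=3,y=1 over L1,L3,L4,L5:
after L1 α=5/6: [130/3, 515/3, 120]
after L3 α=7/8: [463/6, 1171/12, 225]
after L4 α=5/7: [1663/21, 4561/42, 990/7]
after L5 α=1/2: [3383/21, 9475/84, 2635/14]
→ [161, 113, 188]


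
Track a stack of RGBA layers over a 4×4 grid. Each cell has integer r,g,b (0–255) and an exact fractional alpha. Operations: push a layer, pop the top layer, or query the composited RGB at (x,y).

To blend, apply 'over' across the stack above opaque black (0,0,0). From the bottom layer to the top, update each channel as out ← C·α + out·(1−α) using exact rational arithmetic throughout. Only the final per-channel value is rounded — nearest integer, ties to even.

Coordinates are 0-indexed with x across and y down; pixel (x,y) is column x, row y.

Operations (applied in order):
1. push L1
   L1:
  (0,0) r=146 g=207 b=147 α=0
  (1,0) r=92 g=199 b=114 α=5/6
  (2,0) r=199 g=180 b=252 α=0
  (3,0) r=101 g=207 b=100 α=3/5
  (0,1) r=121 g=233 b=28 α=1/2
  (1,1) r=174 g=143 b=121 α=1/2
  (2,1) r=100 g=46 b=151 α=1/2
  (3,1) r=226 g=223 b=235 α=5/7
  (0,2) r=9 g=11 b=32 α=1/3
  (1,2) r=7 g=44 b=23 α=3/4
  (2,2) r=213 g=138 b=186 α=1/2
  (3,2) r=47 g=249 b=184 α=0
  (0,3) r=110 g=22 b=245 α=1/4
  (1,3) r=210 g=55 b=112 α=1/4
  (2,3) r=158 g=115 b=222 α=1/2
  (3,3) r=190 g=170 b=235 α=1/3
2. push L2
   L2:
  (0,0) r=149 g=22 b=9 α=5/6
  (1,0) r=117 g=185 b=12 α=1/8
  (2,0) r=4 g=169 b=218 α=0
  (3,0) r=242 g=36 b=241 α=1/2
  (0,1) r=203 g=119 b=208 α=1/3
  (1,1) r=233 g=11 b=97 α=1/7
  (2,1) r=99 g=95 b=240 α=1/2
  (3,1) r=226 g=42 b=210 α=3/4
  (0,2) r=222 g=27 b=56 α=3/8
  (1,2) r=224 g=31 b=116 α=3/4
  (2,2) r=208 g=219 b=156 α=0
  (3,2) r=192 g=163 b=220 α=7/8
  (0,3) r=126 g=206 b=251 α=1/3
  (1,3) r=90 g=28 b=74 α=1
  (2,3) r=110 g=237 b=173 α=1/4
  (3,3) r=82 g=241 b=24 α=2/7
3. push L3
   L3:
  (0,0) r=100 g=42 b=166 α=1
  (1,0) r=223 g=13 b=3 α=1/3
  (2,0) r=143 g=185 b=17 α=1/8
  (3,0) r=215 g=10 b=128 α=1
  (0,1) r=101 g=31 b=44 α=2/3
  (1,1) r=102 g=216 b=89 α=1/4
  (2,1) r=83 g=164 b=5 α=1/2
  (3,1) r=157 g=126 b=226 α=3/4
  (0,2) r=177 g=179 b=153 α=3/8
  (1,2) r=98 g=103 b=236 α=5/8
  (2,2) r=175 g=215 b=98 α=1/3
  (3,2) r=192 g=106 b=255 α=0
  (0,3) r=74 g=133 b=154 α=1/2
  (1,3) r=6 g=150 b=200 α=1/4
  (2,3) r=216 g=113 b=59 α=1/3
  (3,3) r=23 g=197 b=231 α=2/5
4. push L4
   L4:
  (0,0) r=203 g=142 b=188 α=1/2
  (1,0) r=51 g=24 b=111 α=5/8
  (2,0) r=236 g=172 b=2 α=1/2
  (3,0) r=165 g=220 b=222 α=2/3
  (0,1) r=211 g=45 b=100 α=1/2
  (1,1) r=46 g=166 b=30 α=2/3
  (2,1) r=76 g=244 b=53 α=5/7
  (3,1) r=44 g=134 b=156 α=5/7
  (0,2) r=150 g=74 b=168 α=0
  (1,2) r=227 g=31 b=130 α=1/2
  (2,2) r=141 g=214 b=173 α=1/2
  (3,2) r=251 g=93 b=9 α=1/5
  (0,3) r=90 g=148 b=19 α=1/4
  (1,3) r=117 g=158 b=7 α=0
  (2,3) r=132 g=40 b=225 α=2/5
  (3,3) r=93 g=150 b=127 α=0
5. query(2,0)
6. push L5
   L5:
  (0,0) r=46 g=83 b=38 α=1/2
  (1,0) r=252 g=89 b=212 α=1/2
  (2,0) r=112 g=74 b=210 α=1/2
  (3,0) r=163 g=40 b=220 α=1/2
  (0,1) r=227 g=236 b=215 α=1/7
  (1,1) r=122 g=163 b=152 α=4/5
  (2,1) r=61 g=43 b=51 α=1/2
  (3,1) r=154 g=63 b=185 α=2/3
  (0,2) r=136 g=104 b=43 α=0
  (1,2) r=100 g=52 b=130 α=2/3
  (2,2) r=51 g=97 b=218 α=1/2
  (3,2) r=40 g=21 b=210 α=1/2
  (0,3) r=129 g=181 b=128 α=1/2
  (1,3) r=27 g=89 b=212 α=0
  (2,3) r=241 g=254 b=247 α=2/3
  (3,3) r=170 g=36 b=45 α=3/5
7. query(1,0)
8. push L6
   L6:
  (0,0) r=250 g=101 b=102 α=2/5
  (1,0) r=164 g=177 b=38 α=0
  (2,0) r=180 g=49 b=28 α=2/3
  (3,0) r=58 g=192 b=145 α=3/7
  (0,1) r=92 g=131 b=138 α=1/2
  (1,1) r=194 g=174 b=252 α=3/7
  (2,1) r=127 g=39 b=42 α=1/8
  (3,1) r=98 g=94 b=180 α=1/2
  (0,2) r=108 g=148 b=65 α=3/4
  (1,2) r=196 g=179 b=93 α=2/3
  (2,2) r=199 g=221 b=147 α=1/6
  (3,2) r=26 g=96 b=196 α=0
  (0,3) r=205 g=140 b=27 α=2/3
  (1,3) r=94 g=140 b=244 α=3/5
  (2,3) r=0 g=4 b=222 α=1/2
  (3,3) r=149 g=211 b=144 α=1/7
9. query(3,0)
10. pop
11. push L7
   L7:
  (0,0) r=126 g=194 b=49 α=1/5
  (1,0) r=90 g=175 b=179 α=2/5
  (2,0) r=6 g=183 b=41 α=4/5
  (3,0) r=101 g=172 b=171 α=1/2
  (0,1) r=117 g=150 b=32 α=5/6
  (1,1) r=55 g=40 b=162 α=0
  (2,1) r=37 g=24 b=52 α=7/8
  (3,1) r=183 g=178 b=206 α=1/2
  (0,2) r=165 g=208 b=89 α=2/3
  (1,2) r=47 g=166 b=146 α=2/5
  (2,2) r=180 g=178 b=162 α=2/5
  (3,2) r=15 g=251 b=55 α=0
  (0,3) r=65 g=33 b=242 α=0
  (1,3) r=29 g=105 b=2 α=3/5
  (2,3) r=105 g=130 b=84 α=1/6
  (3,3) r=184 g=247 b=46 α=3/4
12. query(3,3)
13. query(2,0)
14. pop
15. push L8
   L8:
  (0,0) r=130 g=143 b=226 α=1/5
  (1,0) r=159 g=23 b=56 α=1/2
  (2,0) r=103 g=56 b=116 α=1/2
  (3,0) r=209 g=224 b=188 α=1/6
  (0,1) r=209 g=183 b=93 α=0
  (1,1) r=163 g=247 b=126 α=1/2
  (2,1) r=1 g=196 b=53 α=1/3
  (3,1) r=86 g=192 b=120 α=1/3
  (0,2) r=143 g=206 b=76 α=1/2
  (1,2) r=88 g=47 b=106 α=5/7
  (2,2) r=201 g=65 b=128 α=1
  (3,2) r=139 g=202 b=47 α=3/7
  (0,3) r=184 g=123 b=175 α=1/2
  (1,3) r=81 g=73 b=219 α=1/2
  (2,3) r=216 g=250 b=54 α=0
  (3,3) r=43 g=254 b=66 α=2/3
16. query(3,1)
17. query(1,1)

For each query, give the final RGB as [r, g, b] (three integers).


(2,0) stack=L1,L2,L3,L4; from [0,0,0]:
+L1 (α=0) → [0, 0, 0]
+L2 (α=0) → [0, 0, 0]
+L3 (α=1/8) → [143/8, 185/8, 17/8]
+L4 (α=1/2) → [2031/16, 1561/16, 33/16]
= [127, 98, 2]

(1,0) stack=L1,L2,L3,L4,L5; from [0,0,0]:
L1 α=5/6: [230/3, 995/6, 95]
L2 α=1/8: [1961/24, 8075/48, 677/8]
L3 α=1/3: [4637/36, 8387/72, 689/12]
L4 α=5/8: [7697/96, 11267/192, 2909/32]
L5 α=1/2: [31889/192, 28355/384, 9693/64]
rounded: [166, 74, 151]

(3,0) stack=L1,L2,L3,L4,L5,L6; from [0,0,0]:
after L1 α=3/5: [303/5, 621/5, 60]
after L2 α=1/2: [1513/10, 801/10, 301/2]
after L3 α=1: [215, 10, 128]
after L4 α=2/3: [545/3, 150, 572/3]
after L5 α=1/2: [517/3, 95, 616/3]
after L6 α=3/7: [370/3, 956/7, 3769/21]
rounded: [123, 137, 179]

(3,3) stack=L1,L2,L3,L4,L5,L7; from [0,0,0]:
L1 α=1/3: [190/3, 170/3, 235/3]
L2 α=2/7: [206/3, 328/3, 1319/21]
L3 α=2/5: [252/5, 722/5, 4553/35]
L4 α=0: [252/5, 722/5, 4553/35]
L5 α=3/5: [3054/25, 1984/25, 13831/175]
L7 α=3/4: [8427/50, 20509/100, 37981/700]
→ [169, 205, 54]

query (2,0) [L1,L2,L3,L4,L5,L7] — begin 0,0,0
L1 α=0: [0, 0, 0]
L2 α=0: [0, 0, 0]
L3 α=1/8: [143/8, 185/8, 17/8]
L4 α=1/2: [2031/16, 1561/16, 33/16]
L5 α=1/2: [3823/32, 2745/32, 3393/32]
L7 α=4/5: [4591/160, 26169/160, 8641/160]
rounded: [29, 164, 54]

(3,1) stack=L1,L2,L3,L4,L5,L8; from [0,0,0]:
L1 α=5/7: [1130/7, 1115/7, 1175/7]
L2 α=3/4: [1469/7, 1997/28, 5585/28]
L3 α=3/4: [2383/14, 12581/112, 24569/112]
L4 α=5/7: [3923/49, 50101/392, 68249/392]
L5 α=2/3: [19015/147, 99493/1176, 213289/1176]
L8 α=1/3: [50672/441, 212389/1764, 283849/1764]
rounded: [115, 120, 161]

at x=1,y=1 over L1,L2,L3,L4,L5,L8:
+L1 (α=1/2) → [87, 143/2, 121/2]
+L2 (α=1/7) → [755/7, 440/7, 460/7]
+L3 (α=1/4) → [2979/28, 708/7, 2003/28]
+L4 (α=2/3) → [5555/84, 3032/21, 3683/84]
+L5 (α=4/5) → [46547/420, 16724/105, 10951/84]
+L8 (α=1/2) → [115007/840, 42659/210, 21535/168]
rounded: [137, 203, 128]


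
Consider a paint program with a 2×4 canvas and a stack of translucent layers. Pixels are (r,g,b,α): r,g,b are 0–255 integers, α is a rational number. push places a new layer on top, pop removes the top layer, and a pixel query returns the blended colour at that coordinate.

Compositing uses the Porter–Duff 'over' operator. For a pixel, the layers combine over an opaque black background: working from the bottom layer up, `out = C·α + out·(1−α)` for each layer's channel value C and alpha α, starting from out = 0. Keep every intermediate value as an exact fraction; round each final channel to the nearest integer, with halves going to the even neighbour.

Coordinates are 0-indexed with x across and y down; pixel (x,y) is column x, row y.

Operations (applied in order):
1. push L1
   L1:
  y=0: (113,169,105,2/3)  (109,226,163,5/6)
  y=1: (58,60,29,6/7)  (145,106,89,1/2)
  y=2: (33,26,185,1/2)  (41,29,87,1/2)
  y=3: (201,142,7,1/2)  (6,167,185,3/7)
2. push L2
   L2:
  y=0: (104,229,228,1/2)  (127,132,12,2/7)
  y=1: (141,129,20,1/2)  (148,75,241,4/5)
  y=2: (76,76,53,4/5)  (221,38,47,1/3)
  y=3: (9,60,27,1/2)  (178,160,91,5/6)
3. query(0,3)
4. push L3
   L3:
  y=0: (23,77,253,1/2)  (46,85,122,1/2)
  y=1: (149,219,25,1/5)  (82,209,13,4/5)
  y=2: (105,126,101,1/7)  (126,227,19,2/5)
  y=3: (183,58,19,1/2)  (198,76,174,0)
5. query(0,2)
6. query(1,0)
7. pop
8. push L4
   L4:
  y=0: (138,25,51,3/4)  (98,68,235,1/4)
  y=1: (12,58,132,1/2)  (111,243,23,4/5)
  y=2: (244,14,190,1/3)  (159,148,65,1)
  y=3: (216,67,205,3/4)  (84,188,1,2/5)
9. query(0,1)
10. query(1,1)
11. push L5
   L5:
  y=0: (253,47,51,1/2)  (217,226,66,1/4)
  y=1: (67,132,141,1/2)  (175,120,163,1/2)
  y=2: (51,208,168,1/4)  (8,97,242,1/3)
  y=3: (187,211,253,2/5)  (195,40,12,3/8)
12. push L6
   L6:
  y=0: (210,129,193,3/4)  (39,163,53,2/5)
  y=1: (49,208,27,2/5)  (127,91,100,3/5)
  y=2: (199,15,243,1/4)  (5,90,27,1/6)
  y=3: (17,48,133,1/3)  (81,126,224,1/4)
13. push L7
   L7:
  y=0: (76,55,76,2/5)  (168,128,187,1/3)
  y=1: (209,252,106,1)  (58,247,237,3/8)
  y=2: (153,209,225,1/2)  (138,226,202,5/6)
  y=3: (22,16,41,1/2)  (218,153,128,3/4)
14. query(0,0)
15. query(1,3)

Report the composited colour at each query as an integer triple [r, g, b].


at x=0,y=3 over L1,L2:
+L1 (α=1/2) → [201/2, 71, 7/2]
+L2 (α=1/2) → [219/4, 131/2, 61/4]
→ [55, 66, 15]

at x=0,y=2 over L1,L2,L3:
after L1 α=1/2: [33/2, 13, 185/2]
after L2 α=4/5: [641/10, 317/5, 609/10]
after L3 α=1/7: [2448/35, 2532/35, 2332/35]
= [70, 72, 67]

(1,0) stack=L1,L2,L3; from [0,0,0]:
after L1 α=5/6: [545/6, 565/3, 815/6]
after L2 α=2/7: [607/6, 3617/21, 4219/42]
after L3 α=1/2: [883/12, 2701/21, 9343/84]
rounded: [74, 129, 111]

at x=0,y=1 over L1,L2,L4:
L1 α=6/7: [348/7, 360/7, 174/7]
L2 α=1/2: [1335/14, 1263/14, 157/7]
L4 α=1/2: [1503/28, 2075/28, 1081/14]
= [54, 74, 77]

(1,1) stack=L1,L2,L4; from [0,0,0]:
L1 α=1/2: [145/2, 53, 89/2]
L2 α=4/5: [1329/10, 353/5, 2017/10]
L4 α=4/5: [5769/50, 5213/25, 2937/50]
= [115, 209, 59]

at x=0,y=0 over L1,L2,L4,L5,L6,L7:
after L1 α=2/3: [226/3, 338/3, 70]
after L2 α=1/2: [269/3, 1025/6, 149]
after L4 α=3/4: [1511/12, 1475/24, 151/2]
after L5 α=1/2: [4547/24, 2603/48, 253/4]
after L6 α=3/4: [19667/96, 21179/192, 2569/16]
after L7 α=2/5: [24531/160, 28219/320, 10139/80]
= [153, 88, 127]

at x=1,y=3 over L1,L2,L4,L5,L6,L7:
+L1 (α=3/7) → [18/7, 501/7, 555/7]
+L2 (α=5/6) → [3124/21, 6101/42, 1870/21]
+L4 (α=2/5) → [860/7, 2273/14, 1884/35]
+L5 (α=3/8) → [8395/56, 13045/112, 267/7]
+L6 (α=1/4) → [29721/224, 53247/448, 2369/28]
+L7 (α=3/4) → [176217/896, 258879/1792, 13121/112]
= [197, 144, 117]


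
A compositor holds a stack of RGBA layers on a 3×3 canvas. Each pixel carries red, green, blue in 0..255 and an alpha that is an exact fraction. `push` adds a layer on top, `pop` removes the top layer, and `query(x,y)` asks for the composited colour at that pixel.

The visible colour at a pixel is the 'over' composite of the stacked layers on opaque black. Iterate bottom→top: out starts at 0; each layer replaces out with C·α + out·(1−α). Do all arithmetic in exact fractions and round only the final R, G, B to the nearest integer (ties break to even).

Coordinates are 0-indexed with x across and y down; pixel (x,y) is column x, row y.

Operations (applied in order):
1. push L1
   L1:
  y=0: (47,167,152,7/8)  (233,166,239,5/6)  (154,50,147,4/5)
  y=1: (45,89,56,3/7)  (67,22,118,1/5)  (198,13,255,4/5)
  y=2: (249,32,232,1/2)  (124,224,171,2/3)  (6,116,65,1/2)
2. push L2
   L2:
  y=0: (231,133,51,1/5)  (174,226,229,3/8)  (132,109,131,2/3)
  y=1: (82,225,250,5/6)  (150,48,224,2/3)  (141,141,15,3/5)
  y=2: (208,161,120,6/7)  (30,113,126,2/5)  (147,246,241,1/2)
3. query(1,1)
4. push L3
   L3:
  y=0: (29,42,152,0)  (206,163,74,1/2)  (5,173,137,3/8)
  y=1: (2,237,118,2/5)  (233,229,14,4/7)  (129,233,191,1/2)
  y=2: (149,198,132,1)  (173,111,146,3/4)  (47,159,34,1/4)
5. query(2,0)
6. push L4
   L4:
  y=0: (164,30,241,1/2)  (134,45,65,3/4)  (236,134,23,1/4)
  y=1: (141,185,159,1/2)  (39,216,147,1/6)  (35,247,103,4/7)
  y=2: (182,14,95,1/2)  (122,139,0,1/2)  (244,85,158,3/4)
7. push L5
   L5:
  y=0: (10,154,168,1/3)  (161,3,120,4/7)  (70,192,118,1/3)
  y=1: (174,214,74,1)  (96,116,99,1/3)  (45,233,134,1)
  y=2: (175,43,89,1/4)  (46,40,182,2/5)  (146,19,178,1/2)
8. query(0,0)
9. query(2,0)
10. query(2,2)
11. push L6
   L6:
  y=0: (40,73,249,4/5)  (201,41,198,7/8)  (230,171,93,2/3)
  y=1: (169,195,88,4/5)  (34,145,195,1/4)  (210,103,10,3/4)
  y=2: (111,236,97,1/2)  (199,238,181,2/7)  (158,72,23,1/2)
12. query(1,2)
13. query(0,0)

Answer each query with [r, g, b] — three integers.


(1,1) stack=L1,L2; from [0,0,0]:
L1 α=1/5: [67/5, 22/5, 118/5]
L2 α=2/3: [1567/15, 502/15, 786/5]
= [104, 33, 157]

at x=2,y=0 over L1,L2,L3:
+L1 (α=4/5) → [616/5, 40, 588/5]
+L2 (α=2/3) → [1936/15, 86, 1898/15]
+L3 (α=3/8) → [1981/24, 949/8, 3131/24]
→ [83, 119, 130]

(0,0) stack=L1,L2,L3,L4,L5; from [0,0,0]:
after L1 α=7/8: [329/8, 1169/8, 133]
after L2 α=1/5: [791/10, 287/2, 583/5]
after L3 α=0: [791/10, 287/2, 583/5]
after L4 α=1/2: [2431/20, 347/4, 894/5]
after L5 α=1/3: [2531/30, 655/6, 876/5]
rounded: [84, 109, 175]

(2,0) stack=L1,L2,L3,L4,L5; from [0,0,0]:
L1 α=4/5: [616/5, 40, 588/5]
L2 α=2/3: [1936/15, 86, 1898/15]
L3 α=3/8: [1981/24, 949/8, 3131/24]
L4 α=1/4: [3869/32, 3919/32, 3315/32]
L5 α=1/3: [1663/16, 6991/48, 5203/48]
= [104, 146, 108]

at x=2,y=2 over L1,L2,L3,L4,L5:
+L1 (α=1/2) → [3, 58, 65/2]
+L2 (α=1/2) → [75, 152, 547/4]
+L3 (α=1/4) → [68, 615/4, 1777/16]
+L4 (α=3/4) → [200, 1635/16, 9361/64]
+L5 (α=1/2) → [173, 1939/32, 20753/128]
= [173, 61, 162]

(1,2) stack=L1,L2,L3,L4,L5,L6; from [0,0,0]:
L1 α=2/3: [248/3, 448/3, 114]
L2 α=2/5: [308/5, 674/5, 594/5]
L3 α=3/4: [2903/20, 2339/20, 696/5]
L4 α=1/2: [5343/40, 5119/40, 348/5]
L5 α=2/5: [19709/200, 18557/200, 2864/25]
L6 α=2/7: [35629/280, 5371/40, 4674/35]
rounded: [127, 134, 134]

query (0,0) [L1,L2,L3,L4,L5,L6] — begin 0,0,0
+L1 (α=7/8) → [329/8, 1169/8, 133]
+L2 (α=1/5) → [791/10, 287/2, 583/5]
+L3 (α=0) → [791/10, 287/2, 583/5]
+L4 (α=1/2) → [2431/20, 347/4, 894/5]
+L5 (α=1/3) → [2531/30, 655/6, 876/5]
+L6 (α=4/5) → [7331/150, 2407/30, 5856/25]
→ [49, 80, 234]


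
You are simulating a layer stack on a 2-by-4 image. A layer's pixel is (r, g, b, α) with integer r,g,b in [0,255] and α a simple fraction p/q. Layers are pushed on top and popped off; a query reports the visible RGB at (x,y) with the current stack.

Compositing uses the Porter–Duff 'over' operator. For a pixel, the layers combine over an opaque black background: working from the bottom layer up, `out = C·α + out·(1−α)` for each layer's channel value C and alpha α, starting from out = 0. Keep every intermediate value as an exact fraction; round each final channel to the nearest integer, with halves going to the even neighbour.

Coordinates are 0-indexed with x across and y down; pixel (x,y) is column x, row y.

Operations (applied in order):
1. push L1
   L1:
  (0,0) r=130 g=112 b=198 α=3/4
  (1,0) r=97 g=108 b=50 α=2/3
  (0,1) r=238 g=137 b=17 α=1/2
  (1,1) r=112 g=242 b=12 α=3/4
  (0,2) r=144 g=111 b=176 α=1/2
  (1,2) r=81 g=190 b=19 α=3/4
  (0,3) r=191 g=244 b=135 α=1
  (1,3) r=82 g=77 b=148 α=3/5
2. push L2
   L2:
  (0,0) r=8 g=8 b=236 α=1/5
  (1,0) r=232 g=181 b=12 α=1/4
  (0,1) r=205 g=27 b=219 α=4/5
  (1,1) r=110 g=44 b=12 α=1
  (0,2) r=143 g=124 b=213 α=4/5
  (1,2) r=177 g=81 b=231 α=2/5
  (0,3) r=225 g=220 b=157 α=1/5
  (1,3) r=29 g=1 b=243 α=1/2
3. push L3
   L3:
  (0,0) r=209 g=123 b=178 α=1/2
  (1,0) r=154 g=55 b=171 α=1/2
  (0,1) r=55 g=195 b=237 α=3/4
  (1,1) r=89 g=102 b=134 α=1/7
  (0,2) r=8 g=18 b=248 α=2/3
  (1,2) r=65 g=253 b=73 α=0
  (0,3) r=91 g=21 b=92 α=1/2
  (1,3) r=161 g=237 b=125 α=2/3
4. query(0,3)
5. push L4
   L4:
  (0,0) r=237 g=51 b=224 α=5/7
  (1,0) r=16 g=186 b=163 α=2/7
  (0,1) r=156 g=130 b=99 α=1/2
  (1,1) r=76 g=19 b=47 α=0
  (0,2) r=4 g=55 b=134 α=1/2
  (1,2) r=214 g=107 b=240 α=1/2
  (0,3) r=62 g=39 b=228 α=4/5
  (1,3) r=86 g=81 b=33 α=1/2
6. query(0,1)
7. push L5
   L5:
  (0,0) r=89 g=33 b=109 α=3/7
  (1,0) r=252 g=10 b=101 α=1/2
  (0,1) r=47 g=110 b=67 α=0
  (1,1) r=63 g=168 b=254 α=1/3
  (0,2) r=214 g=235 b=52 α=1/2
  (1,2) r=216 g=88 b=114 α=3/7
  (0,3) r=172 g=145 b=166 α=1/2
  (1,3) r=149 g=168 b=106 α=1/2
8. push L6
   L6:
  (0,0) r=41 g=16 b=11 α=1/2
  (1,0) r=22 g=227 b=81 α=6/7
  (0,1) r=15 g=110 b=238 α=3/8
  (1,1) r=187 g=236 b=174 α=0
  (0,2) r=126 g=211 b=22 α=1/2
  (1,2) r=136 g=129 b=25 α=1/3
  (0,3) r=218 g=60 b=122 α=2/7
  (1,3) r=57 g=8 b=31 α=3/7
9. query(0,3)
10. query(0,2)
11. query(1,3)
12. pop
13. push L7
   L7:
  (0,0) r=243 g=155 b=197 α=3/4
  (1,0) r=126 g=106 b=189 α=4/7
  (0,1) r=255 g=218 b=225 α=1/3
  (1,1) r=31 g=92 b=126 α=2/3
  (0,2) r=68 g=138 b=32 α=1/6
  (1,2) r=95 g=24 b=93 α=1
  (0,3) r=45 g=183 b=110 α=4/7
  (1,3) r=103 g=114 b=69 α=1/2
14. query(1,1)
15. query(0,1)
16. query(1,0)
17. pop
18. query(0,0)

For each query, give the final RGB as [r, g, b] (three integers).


query (0,3) [L1,L2,L3] — begin 0,0,0
+L1 (α=1) → [191, 244, 135]
+L2 (α=1/5) → [989/5, 1196/5, 697/5]
+L3 (α=1/2) → [722/5, 1301/10, 1157/10]
→ [144, 130, 116]

query (0,1) [L1,L2,L3,L4] — begin 0,0,0
after L1 α=1/2: [119, 137/2, 17/2]
after L2 α=4/5: [939/5, 353/10, 1769/10]
after L3 α=3/4: [441/5, 6203/40, 8879/40]
after L4 α=1/2: [1221/10, 11403/80, 12839/80]
→ [122, 143, 160]

(0,3) stack=L1,L2,L3,L4,L5,L6; from [0,0,0]:
after L1 α=1: [191, 244, 135]
after L2 α=1/5: [989/5, 1196/5, 697/5]
after L3 α=1/2: [722/5, 1301/10, 1157/10]
after L4 α=4/5: [1962/25, 2861/50, 10277/50]
after L5 α=1/2: [3131/25, 10111/100, 18577/100]
after L6 α=2/7: [5311/35, 12511/140, 3351/20]
→ [152, 89, 168]

query (0,2) [L1,L2,L3,L4,L5,L6] — begin 0,0,0
after L1 α=1/2: [72, 111/2, 88]
after L2 α=4/5: [644/5, 1103/10, 188]
after L3 α=2/3: [724/15, 1463/30, 228]
after L4 α=1/2: [392/15, 3113/60, 181]
after L5 α=1/2: [1801/15, 17213/120, 233/2]
after L6 α=1/2: [3691/30, 42533/240, 277/4]
→ [123, 177, 69]

query (1,3) [L1,L2,L3,L4,L5,L6] — begin 0,0,0
L1 α=3/5: [246/5, 231/5, 444/5]
L2 α=1/2: [391/10, 118/5, 1659/10]
L3 α=2/3: [3611/30, 2488/15, 4159/30]
L4 α=1/2: [6191/60, 3703/30, 5149/60]
L5 α=1/2: [15131/120, 8743/60, 11509/120]
L6 α=3/7: [20261/210, 9103/105, 14299/210]
rounded: [96, 87, 68]

at x=1,y=1 over L1,L2,L3,L4,L5,L7:
+L1 (α=3/4) → [84, 363/2, 9]
+L2 (α=1) → [110, 44, 12]
+L3 (α=1/7) → [107, 366/7, 206/7]
+L4 (α=0) → [107, 366/7, 206/7]
+L5 (α=1/3) → [277/3, 636/7, 730/7]
+L7 (α=2/3) → [463/9, 1924/21, 2494/21]
→ [51, 92, 119]

at x=0,y=1 over L1,L2,L3,L4,L5,L7:
after L1 α=1/2: [119, 137/2, 17/2]
after L2 α=4/5: [939/5, 353/10, 1769/10]
after L3 α=3/4: [441/5, 6203/40, 8879/40]
after L4 α=1/2: [1221/10, 11403/80, 12839/80]
after L5 α=0: [1221/10, 11403/80, 12839/80]
after L7 α=1/3: [832/5, 20123/120, 21839/120]
= [166, 168, 182]

query (1,0) [L1,L2,L3,L4,L5,L7] — begin 0,0,0
+L1 (α=2/3) → [194/3, 72, 100/3]
+L2 (α=1/4) → [213/2, 397/4, 28]
+L3 (α=1/2) → [521/4, 617/8, 199/2]
+L4 (α=2/7) → [2733/28, 6061/56, 1647/14]
+L5 (α=1/2) → [9789/56, 6621/112, 3061/28]
+L7 (α=4/7) → [57591/392, 67351/784, 30351/196]
= [147, 86, 155]

query (0,0) [L1,L2,L3,L4,L5] — begin 0,0,0
+L1 (α=3/4) → [195/2, 84, 297/2]
+L2 (α=1/5) → [398/5, 344/5, 166]
+L3 (α=1/2) → [1443/10, 959/10, 172]
+L4 (α=5/7) → [7368/35, 2234/35, 1464/7]
+L5 (α=3/7) → [38817/245, 12401/245, 8145/49]
rounded: [158, 51, 166]


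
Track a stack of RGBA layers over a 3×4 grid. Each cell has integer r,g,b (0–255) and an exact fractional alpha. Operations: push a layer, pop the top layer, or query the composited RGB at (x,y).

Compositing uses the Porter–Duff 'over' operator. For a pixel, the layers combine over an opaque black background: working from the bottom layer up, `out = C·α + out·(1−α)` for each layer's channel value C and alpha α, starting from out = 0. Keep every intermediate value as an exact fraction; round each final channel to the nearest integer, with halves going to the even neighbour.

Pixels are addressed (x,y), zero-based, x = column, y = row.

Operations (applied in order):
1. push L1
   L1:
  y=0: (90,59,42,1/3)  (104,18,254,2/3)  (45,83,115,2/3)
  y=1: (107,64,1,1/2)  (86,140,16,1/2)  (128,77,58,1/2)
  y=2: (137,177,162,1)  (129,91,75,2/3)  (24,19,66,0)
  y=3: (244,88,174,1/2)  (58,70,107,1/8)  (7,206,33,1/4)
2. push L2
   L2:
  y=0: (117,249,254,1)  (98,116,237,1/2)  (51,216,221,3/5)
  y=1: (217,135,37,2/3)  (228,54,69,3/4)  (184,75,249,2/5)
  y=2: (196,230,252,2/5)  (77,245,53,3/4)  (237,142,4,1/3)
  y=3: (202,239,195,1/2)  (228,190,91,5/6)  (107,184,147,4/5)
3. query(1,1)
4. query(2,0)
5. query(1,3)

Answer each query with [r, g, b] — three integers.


at x=1,y=1 over L1,L2:
after L1 α=1/2: [43, 70, 8]
after L2 α=3/4: [727/4, 58, 215/4]
= [182, 58, 54]

query (2,0) [L1,L2] — begin 0,0,0
+L1 (α=2/3) → [30, 166/3, 230/3]
+L2 (α=3/5) → [213/5, 2276/15, 2449/15]
→ [43, 152, 163]

query (1,3) [L1,L2] — begin 0,0,0
L1 α=1/8: [29/4, 35/4, 107/8]
L2 α=5/6: [4589/24, 3835/24, 1249/16]
= [191, 160, 78]


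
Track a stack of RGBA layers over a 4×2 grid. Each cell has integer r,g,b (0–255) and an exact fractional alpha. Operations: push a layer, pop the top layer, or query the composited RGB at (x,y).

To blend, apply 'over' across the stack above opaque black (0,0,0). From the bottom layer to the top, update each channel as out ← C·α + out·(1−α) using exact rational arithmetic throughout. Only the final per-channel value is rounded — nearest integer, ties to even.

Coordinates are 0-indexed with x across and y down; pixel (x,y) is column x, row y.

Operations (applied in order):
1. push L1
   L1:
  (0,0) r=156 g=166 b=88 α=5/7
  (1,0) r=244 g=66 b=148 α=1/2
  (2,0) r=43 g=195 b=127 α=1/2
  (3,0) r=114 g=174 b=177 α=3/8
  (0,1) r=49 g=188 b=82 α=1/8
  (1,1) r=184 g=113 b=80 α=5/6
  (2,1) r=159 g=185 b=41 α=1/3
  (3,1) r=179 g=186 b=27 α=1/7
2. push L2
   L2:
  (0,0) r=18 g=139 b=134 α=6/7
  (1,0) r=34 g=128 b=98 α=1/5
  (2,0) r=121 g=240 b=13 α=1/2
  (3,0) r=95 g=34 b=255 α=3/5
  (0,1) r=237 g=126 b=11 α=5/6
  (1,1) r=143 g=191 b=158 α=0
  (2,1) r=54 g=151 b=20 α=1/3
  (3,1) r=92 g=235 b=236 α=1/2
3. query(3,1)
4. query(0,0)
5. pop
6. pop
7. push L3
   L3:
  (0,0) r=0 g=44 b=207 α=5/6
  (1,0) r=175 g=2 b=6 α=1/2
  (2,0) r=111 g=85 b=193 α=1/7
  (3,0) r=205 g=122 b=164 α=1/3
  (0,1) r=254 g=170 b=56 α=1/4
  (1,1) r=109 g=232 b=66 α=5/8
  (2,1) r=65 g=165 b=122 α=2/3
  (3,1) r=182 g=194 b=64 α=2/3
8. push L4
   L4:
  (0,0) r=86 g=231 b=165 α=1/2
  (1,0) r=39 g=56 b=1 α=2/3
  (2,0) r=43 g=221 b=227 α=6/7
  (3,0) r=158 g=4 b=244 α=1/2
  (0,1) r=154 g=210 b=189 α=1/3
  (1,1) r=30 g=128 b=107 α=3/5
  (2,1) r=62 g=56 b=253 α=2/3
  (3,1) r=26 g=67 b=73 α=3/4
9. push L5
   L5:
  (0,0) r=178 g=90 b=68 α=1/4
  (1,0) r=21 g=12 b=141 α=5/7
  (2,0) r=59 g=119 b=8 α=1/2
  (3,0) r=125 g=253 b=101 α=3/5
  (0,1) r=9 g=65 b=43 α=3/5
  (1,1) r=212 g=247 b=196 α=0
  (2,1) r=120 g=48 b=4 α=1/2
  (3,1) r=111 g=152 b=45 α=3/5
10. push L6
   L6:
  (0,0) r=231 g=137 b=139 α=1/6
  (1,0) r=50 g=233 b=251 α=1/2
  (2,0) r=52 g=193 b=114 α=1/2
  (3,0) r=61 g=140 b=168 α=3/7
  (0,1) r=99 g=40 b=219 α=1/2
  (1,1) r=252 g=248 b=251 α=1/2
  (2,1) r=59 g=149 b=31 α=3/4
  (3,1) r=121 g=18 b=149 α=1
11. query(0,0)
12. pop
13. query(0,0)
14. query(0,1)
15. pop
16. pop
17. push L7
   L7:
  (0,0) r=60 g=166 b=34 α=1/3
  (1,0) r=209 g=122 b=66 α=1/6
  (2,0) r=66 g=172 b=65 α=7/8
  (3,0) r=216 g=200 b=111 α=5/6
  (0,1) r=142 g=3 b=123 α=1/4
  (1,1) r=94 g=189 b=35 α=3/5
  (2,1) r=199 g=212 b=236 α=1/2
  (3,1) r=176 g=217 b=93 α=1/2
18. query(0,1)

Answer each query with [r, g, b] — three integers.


query (3,1) [L1,L2] — begin 0,0,0
+L1 (α=1/7) → [179/7, 186/7, 27/7]
+L2 (α=1/2) → [823/14, 1831/14, 1679/14]
rounded: [59, 131, 120]

at x=0,y=0 over L1,L2:
+L1 (α=5/7) → [780/7, 830/7, 440/7]
+L2 (α=6/7) → [1536/49, 6668/49, 6068/49]
rounded: [31, 136, 124]

at x=0,y=0 over L3,L4,L5,L6:
after L3 α=5/6: [0, 110/3, 345/2]
after L4 α=1/2: [43, 803/6, 675/4]
after L5 α=1/4: [307/4, 983/8, 2297/16]
after L6 α=1/6: [2459/24, 6011/48, 13709/96]
→ [102, 125, 143]

query (0,0) [L3,L4,L5] — begin 0,0,0
L3 α=5/6: [0, 110/3, 345/2]
L4 α=1/2: [43, 803/6, 675/4]
L5 α=1/4: [307/4, 983/8, 2297/16]
rounded: [77, 123, 144]

at x=0,y=1 over L3,L4,L5:
after L3 α=1/4: [127/2, 85/2, 14]
after L4 α=1/3: [281/3, 295/3, 217/3]
after L5 α=3/5: [643/15, 235/3, 821/15]
→ [43, 78, 55]

query (0,1) [L3,L7] — begin 0,0,0
+L3 (α=1/4) → [127/2, 85/2, 14]
+L7 (α=1/4) → [665/8, 261/8, 165/4]
→ [83, 33, 41]
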